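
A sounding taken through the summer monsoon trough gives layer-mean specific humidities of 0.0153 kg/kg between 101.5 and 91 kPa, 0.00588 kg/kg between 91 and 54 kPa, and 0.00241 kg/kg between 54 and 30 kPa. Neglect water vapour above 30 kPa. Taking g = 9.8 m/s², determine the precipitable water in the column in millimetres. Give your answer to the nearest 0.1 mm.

Precipitable water is the column-integrated vapour mass per unit area: PW = (1/g) Σ q̄ Δp, with q in kg/kg and Δp in Pa (1 kg/m² of water = 1 mm).
Layer 101.5–91 kPa: Δp = 105 hPa = 10500 Pa, q̄ = 0.0153 kg/kg → 0.0153 × 10500 / 9.8 = 16.39 mm
Layer 91–54 kPa: Δp = 370 hPa = 37000 Pa, q̄ = 0.00588 kg/kg → 0.00588 × 37000 / 9.8 = 22.20 mm
Layer 54–30 kPa: Δp = 240 hPa = 24000 Pa, q̄ = 0.00241 kg/kg → 0.00241 × 24000 / 9.8 = 5.90 mm
PW = 16.39 + 22.20 + 5.90 = 44.49 ≈ 44.5 mm.

PW ≈ 44.5 mm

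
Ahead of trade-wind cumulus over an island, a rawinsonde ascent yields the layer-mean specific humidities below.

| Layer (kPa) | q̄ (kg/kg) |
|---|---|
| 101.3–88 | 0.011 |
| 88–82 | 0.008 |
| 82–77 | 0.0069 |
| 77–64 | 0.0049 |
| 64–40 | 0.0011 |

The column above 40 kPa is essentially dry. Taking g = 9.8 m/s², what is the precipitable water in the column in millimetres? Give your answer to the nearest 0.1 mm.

Precipitable water is the column-integrated vapour mass per unit area: PW = (1/g) Σ q̄ Δp, with q in kg/kg and Δp in Pa (1 kg/m² of water = 1 mm).
Layer 101.3–88 kPa: Δp = 133 hPa = 13300 Pa, q̄ = 0.011 kg/kg → 0.011 × 13300 / 9.8 = 14.93 mm
Layer 88–82 kPa: Δp = 60 hPa = 6000 Pa, q̄ = 0.008 kg/kg → 0.008 × 6000 / 9.8 = 4.90 mm
Layer 82–77 kPa: Δp = 50 hPa = 5000 Pa, q̄ = 0.0069 kg/kg → 0.0069 × 5000 / 9.8 = 3.52 mm
Layer 77–64 kPa: Δp = 130 hPa = 13000 Pa, q̄ = 0.0049 kg/kg → 0.0049 × 13000 / 9.8 = 6.50 mm
Layer 64–40 kPa: Δp = 240 hPa = 24000 Pa, q̄ = 0.0011 kg/kg → 0.0011 × 24000 / 9.8 = 2.69 mm
PW = 14.93 + 4.90 + 3.52 + 6.50 + 2.69 = 32.54 ≈ 32.5 mm.

PW ≈ 32.5 mm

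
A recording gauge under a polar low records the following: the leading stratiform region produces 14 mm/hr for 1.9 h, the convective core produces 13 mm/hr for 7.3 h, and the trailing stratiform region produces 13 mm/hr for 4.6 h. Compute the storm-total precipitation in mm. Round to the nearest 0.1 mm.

total ≈ 181.3 mm

Total = Σ Rᵢ Δtᵢ = 14 × 1.9 + 13 × 7.3 + 13 × 4.6
      = 26.6 + 94.9 + 59.8 = 181.3 mm.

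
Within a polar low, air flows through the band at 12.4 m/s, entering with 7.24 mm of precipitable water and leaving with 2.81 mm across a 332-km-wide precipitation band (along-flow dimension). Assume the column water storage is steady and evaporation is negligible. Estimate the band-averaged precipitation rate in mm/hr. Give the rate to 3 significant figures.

Column moisture flux per unit crosswind length is F = V × PW.
Inflow: F_in = 12.4 × 7.24 = 89.776 mm·m/s
Outflow: F_out = 12.4 × 2.81 = 34.844 mm·m/s
Steady-state rate R = (F_in − F_out)/L = (89.776 − 34.844) / 332000 m = 1.655e-04 mm/s.
R = 1.655e-04 × 3600 = 0.596 mm/hr.

R ≈ 0.596 mm/hr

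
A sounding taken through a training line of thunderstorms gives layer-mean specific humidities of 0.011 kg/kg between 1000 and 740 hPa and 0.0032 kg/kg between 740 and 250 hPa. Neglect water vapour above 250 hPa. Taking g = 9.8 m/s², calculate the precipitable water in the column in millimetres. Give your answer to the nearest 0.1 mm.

PW ≈ 45.2 mm

Precipitable water is the column-integrated vapour mass per unit area: PW = (1/g) Σ q̄ Δp, with q in kg/kg and Δp in Pa (1 kg/m² of water = 1 mm).
Layer 1000–740 hPa: Δp = 260 hPa = 26000 Pa, q̄ = 0.011 kg/kg → 0.011 × 26000 / 9.8 = 29.18 mm
Layer 740–250 hPa: Δp = 490 hPa = 49000 Pa, q̄ = 0.0032 kg/kg → 0.0032 × 49000 / 9.8 = 16.00 mm
PW = 29.18 + 16.00 = 45.18 ≈ 45.2 mm.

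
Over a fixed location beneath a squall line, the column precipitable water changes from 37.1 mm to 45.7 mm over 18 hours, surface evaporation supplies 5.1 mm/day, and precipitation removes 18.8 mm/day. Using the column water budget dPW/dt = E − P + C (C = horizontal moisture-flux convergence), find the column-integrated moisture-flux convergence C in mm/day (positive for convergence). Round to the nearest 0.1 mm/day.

dPW/dt = (45.7 − 37.1) mm / (18/24 day) = +11.467 mm/day.
C = dPW/dt − E + P = (+11.467) − 5.1 + 18.8 = 25.2 mm/day.

C ≈ 25.2 mm/day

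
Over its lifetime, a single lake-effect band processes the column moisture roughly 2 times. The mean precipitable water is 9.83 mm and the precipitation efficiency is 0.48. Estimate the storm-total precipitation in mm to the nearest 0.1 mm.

precipitation ≈ 9.4 mm

Each cycle deposits ε × PW = 0.48 × 9.83 = 4.7184 mm.
Over 2 cycles: 2 × 4.7184 = 9.4 mm.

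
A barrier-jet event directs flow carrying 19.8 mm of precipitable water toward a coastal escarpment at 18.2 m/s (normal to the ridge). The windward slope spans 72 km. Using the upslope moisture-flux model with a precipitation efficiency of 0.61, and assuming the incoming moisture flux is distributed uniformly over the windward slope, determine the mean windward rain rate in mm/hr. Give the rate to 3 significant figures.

Incoming column moisture flux per unit ridge length: F = V × PW = 18.2 × 19.8 = 360.36 mm·m/s.
Spread over the 72 km slope with efficiency ε = 0.61: R = ε·F/W = 0.61 × 360.36 / 72000 m = 3.053e-03 mm/s.
R = 3.053e-03 × 3600 = 11.0 mm/hr.

R ≈ 11.0 mm/hr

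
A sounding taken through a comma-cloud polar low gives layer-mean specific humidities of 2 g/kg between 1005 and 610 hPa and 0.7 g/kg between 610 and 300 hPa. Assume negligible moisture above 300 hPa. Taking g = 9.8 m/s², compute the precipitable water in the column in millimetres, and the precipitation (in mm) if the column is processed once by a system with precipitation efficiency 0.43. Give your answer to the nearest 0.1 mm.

Precipitable water is the column-integrated vapour mass per unit area: PW = (1/g) Σ q̄ Δp, with q in kg/kg and Δp in Pa (1 kg/m² of water = 1 mm).
Layer 1005–610 hPa: Δp = 395 hPa = 39500 Pa, q̄ = 0.002 kg/kg → 0.002 × 39500 / 9.8 = 8.06 mm
Layer 610–300 hPa: Δp = 310 hPa = 31000 Pa, q̄ = 0.0007 kg/kg → 0.0007 × 31000 / 9.8 = 2.21 mm
PW = 8.06 + 2.21 = 10.27 ≈ 10.3 mm.
Precipitation = ε × PW = 0.43 × 10.3 = 4.4 mm.

PW ≈ 10.3 mm; precipitation ≈ 4.4 mm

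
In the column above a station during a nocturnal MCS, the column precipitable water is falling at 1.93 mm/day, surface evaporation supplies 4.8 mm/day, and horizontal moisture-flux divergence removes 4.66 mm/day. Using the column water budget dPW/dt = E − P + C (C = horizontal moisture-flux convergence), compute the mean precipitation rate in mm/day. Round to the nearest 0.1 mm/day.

P ≈ 2.1 mm/day

dPW/dt = -1.93 mm/day.
P = E + C − dPW/dt = 4.8 + (-4.66) − (-1.93) = 2.1 mm/day.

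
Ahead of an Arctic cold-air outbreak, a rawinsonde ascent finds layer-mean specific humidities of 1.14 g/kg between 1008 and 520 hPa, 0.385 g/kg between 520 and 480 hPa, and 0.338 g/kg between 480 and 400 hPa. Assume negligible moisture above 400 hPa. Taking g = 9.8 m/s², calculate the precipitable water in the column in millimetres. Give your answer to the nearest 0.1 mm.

Precipitable water is the column-integrated vapour mass per unit area: PW = (1/g) Σ q̄ Δp, with q in kg/kg and Δp in Pa (1 kg/m² of water = 1 mm).
Layer 1008–520 hPa: Δp = 488 hPa = 48800 Pa, q̄ = 0.00114 kg/kg → 0.00114 × 48800 / 9.8 = 5.68 mm
Layer 520–480 hPa: Δp = 40 hPa = 4000 Pa, q̄ = 0.000385 kg/kg → 0.000385 × 4000 / 9.8 = 0.16 mm
Layer 480–400 hPa: Δp = 80 hPa = 8000 Pa, q̄ = 0.000338 kg/kg → 0.000338 × 8000 / 9.8 = 0.28 mm
PW = 5.68 + 0.16 + 0.28 = 6.12 ≈ 6.1 mm.

PW ≈ 6.1 mm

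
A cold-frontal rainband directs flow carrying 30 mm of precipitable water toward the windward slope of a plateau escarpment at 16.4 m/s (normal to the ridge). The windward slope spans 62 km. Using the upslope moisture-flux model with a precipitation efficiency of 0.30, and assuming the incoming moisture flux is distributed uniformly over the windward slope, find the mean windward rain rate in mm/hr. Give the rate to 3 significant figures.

Incoming column moisture flux per unit ridge length: F = V × PW = 16.4 × 30 = 492 mm·m/s.
Spread over the 62 km slope with efficiency ε = 0.30: R = ε·F/W = 0.30 × 492 / 62000 m = 2.381e-03 mm/s.
R = 2.381e-03 × 3600 = 8.57 mm/hr.

R ≈ 8.57 mm/hr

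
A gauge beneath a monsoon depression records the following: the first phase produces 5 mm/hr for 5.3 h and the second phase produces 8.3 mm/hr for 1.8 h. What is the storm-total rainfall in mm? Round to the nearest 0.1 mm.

total ≈ 41.4 mm

Total = Σ Rᵢ Δtᵢ = 5 × 5.3 + 8.3 × 1.8
      = 26.5 + 14.94 = 41.4 mm.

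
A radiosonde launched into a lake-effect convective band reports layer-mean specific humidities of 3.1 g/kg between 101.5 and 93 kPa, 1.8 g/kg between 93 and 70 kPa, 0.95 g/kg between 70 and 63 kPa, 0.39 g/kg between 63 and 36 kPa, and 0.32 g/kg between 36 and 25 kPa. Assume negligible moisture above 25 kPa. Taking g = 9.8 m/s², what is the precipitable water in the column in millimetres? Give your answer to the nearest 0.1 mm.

PW ≈ 9.0 mm

Precipitable water is the column-integrated vapour mass per unit area: PW = (1/g) Σ q̄ Δp, with q in kg/kg and Δp in Pa (1 kg/m² of water = 1 mm).
Layer 101.5–93 kPa: Δp = 85 hPa = 8500 Pa, q̄ = 0.0031 kg/kg → 0.0031 × 8500 / 9.8 = 2.69 mm
Layer 93–70 kPa: Δp = 230 hPa = 23000 Pa, q̄ = 0.0018 kg/kg → 0.0018 × 23000 / 9.8 = 4.22 mm
Layer 70–63 kPa: Δp = 70 hPa = 7000 Pa, q̄ = 0.00095 kg/kg → 0.00095 × 7000 / 9.8 = 0.68 mm
Layer 63–36 kPa: Δp = 270 hPa = 27000 Pa, q̄ = 0.00039 kg/kg → 0.00039 × 27000 / 9.8 = 1.07 mm
Layer 36–25 kPa: Δp = 110 hPa = 11000 Pa, q̄ = 0.00032 kg/kg → 0.00032 × 11000 / 9.8 = 0.36 mm
PW = 2.69 + 4.22 + 0.68 + 1.07 + 0.36 = 9.02 ≈ 9.0 mm.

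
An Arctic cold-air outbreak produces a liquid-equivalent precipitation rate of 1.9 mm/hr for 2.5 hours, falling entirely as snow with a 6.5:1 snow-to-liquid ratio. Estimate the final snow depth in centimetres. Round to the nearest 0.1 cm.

snow depth ≈ 3.1 cm

Liquid-equivalent depth = 1.9 × 2.5 = 4.75 mm.
Snow depth = 4.75 mm × 6.5 = 30.875 mm = 3.1 cm.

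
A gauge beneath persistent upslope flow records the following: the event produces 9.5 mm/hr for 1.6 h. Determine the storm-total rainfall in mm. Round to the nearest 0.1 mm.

Total = Σ Rᵢ Δtᵢ = 9.5 × 1.6
      = 15.2 = 15.2 mm.

total ≈ 15.2 mm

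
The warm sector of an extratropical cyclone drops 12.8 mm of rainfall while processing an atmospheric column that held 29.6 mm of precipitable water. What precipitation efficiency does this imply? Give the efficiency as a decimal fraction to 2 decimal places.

ε = rainfall / PW = 12.8 / 29.6 = 0.43.

ε ≈ 0.43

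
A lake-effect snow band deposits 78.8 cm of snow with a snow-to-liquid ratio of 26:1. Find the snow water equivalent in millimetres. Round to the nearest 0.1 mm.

SWE = snow depth / ratio = 78.8 cm / 26 = 3.031 cm = 30.3 mm.

SWE ≈ 30.3 mm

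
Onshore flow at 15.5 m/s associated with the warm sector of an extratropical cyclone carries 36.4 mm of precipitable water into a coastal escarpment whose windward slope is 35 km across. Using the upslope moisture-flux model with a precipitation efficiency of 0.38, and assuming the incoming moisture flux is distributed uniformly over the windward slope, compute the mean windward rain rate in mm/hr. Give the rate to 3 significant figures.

Incoming column moisture flux per unit ridge length: F = V × PW = 15.5 × 36.4 = 564.2 mm·m/s.
Spread over the 35 km slope with efficiency ε = 0.38: R = ε·F/W = 0.38 × 564.2 / 35000 m = 6.126e-03 mm/s.
R = 6.126e-03 × 3600 = 22.1 mm/hr.

R ≈ 22.1 mm/hr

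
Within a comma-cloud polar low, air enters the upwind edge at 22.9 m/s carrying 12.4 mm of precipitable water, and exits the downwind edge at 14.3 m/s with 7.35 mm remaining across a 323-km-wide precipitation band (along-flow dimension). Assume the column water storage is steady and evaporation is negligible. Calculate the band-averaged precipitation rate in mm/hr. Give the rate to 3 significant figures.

R ≈ 1.99 mm/hr

Column moisture flux per unit crosswind length is F = V × PW.
Inflow: F_in = 22.9 × 12.4 = 283.96 mm·m/s
Outflow: F_out = 14.3 × 7.35 = 105.105 mm·m/s
Steady-state rate R = (F_in − F_out)/L = (283.96 − 105.105) / 323000 m = 5.537e-04 mm/s.
R = 5.537e-04 × 3600 = 1.99 mm/hr.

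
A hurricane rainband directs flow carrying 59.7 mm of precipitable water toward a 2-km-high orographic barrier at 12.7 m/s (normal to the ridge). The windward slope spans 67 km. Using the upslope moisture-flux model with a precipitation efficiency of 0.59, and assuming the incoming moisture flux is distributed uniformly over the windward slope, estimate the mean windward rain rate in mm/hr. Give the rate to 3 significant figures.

R ≈ 24.0 mm/hr

Incoming column moisture flux per unit ridge length: F = V × PW = 12.7 × 59.7 = 758.19 mm·m/s.
Spread over the 67 km slope with efficiency ε = 0.59: R = ε·F/W = 0.59 × 758.19 / 67000 m = 6.677e-03 mm/s.
R = 6.677e-03 × 3600 = 24.0 mm/hr.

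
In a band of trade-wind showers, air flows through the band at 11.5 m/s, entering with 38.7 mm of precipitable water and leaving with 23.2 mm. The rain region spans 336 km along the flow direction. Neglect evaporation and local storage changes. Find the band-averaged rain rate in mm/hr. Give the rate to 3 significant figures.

Column moisture flux per unit crosswind length is F = V × PW.
Inflow: F_in = 11.5 × 38.7 = 445.05 mm·m/s
Outflow: F_out = 11.5 × 23.2 = 266.8 mm·m/s
Steady-state rate R = (F_in − F_out)/L = (445.05 − 266.8) / 336000 m = 5.305e-04 mm/s.
R = 5.305e-04 × 3600 = 1.91 mm/hr.

R ≈ 1.91 mm/hr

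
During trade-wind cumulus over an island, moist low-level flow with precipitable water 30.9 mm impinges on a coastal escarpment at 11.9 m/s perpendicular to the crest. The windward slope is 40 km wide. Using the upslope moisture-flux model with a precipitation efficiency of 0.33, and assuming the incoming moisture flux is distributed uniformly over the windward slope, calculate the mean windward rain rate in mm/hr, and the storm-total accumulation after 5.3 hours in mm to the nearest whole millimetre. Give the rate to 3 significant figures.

R ≈ 10.9 mm/hr; total ≈ 58 mm

Incoming column moisture flux per unit ridge length: F = V × PW = 11.9 × 30.9 = 367.71 mm·m/s.
Spread over the 40 km slope with efficiency ε = 0.33: R = ε·F/W = 0.33 × 367.71 / 40000 m = 3.034e-03 mm/s.
R = 3.034e-03 × 3600 = 10.9 mm/hr.
Over 5.3 h: total = 10.9 × 5.3 = 57.77 ≈ 58 mm.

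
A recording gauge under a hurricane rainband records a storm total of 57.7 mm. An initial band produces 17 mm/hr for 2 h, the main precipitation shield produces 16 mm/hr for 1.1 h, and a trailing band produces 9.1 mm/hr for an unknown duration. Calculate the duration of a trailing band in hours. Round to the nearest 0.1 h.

duration ≈ 0.7 h

Known phases: 17 × 2 + 16 × 1.1 = 34 + 17.6 = 51.6 mm.
Remaining depth = 57.7 − 51.6 = 6.1 mm.
Duration = 6.1 / 9.1 = 0.7 h.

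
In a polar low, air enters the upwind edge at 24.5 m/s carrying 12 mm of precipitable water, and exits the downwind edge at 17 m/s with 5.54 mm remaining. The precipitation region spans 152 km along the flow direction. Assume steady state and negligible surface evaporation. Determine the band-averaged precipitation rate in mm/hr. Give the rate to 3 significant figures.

Column moisture flux per unit crosswind length is F = V × PW.
Inflow: F_in = 24.5 × 12 = 294 mm·m/s
Outflow: F_out = 17 × 5.54 = 94.18 mm·m/s
Steady-state rate R = (F_in − F_out)/L = (294 − 94.18) / 152000 m = 1.315e-03 mm/s.
R = 1.315e-03 × 3600 = 4.73 mm/hr.

R ≈ 4.73 mm/hr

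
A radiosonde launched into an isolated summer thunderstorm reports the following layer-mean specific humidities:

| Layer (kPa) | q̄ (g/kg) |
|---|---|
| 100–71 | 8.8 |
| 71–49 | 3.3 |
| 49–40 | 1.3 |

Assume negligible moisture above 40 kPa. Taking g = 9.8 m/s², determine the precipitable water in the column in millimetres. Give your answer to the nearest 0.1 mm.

Precipitable water is the column-integrated vapour mass per unit area: PW = (1/g) Σ q̄ Δp, with q in kg/kg and Δp in Pa (1 kg/m² of water = 1 mm).
Layer 100–71 kPa: Δp = 290 hPa = 29000 Pa, q̄ = 0.0088 kg/kg → 0.0088 × 29000 / 9.8 = 26.04 mm
Layer 71–49 kPa: Δp = 220 hPa = 22000 Pa, q̄ = 0.0033 kg/kg → 0.0033 × 22000 / 9.8 = 7.41 mm
Layer 49–40 kPa: Δp = 90 hPa = 9000 Pa, q̄ = 0.0013 kg/kg → 0.0013 × 9000 / 9.8 = 1.19 mm
PW = 26.04 + 7.41 + 1.19 = 34.64 ≈ 34.6 mm.

PW ≈ 34.6 mm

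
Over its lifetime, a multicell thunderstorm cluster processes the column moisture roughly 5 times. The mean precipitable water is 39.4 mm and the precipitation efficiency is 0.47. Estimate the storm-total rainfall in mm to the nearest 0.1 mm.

Each cycle deposits ε × PW = 0.47 × 39.4 = 18.518 mm.
Over 5 cycles: 5 × 18.518 = 92.6 mm.

rainfall ≈ 92.6 mm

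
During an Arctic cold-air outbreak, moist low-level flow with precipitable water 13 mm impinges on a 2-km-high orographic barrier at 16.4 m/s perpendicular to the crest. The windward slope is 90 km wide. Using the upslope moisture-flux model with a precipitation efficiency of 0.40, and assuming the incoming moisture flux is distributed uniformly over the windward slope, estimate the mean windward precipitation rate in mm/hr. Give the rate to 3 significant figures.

Incoming column moisture flux per unit ridge length: F = V × PW = 16.4 × 13 = 213.2 mm·m/s.
Spread over the 90 km slope with efficiency ε = 0.40: R = ε·F/W = 0.40 × 213.2 / 90000 m = 9.476e-04 mm/s.
R = 9.476e-04 × 3600 = 3.41 mm/hr.

R ≈ 3.41 mm/hr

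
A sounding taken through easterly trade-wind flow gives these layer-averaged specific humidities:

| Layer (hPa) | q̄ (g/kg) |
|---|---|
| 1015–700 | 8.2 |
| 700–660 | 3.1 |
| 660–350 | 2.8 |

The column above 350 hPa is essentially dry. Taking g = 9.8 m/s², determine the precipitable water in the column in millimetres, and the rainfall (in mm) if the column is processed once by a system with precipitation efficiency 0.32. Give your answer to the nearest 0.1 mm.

PW ≈ 36.5 mm; rainfall ≈ 11.7 mm

Precipitable water is the column-integrated vapour mass per unit area: PW = (1/g) Σ q̄ Δp, with q in kg/kg and Δp in Pa (1 kg/m² of water = 1 mm).
Layer 1015–700 hPa: Δp = 315 hPa = 31500 Pa, q̄ = 0.0082 kg/kg → 0.0082 × 31500 / 9.8 = 26.36 mm
Layer 700–660 hPa: Δp = 40 hPa = 4000 Pa, q̄ = 0.0031 kg/kg → 0.0031 × 4000 / 9.8 = 1.27 mm
Layer 660–350 hPa: Δp = 310 hPa = 31000 Pa, q̄ = 0.0028 kg/kg → 0.0028 × 31000 / 9.8 = 8.86 mm
PW = 26.36 + 1.27 + 8.86 = 36.49 ≈ 36.5 mm.
Rainfall = ε × PW = 0.32 × 36.5 = 11.7 mm.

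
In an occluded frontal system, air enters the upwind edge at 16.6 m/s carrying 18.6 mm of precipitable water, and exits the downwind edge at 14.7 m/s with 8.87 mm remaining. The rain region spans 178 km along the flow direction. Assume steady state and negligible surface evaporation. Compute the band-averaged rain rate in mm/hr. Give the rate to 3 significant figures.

R ≈ 3.61 mm/hr

Column moisture flux per unit crosswind length is F = V × PW.
Inflow: F_in = 16.6 × 18.6 = 308.76 mm·m/s
Outflow: F_out = 14.7 × 8.87 = 130.389 mm·m/s
Steady-state rate R = (F_in − F_out)/L = (308.76 − 130.389) / 178000 m = 1.002e-03 mm/s.
R = 1.002e-03 × 3600 = 3.61 mm/hr.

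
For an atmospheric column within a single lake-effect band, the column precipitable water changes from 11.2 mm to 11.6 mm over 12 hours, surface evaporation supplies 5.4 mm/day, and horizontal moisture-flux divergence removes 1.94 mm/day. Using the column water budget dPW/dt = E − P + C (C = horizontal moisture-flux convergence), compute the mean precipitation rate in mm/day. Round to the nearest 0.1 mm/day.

P ≈ 2.7 mm/day

dPW/dt = (11.6 − 11.2) mm / (12/24 day) = +0.800 mm/day.
P = E + C − dPW/dt = 5.4 + (-1.94) − (+0.800) = 2.7 mm/day.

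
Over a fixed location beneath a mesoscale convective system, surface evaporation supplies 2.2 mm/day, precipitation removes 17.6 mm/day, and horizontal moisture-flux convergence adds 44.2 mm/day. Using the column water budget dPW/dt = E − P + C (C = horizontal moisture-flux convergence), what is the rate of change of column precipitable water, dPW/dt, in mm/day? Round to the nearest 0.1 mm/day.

dPW/dt ≈ 28.8 mm/day

dPW/dt = E − P + C = 2.2 − 17.6 + (44.2) = 28.8 mm/day.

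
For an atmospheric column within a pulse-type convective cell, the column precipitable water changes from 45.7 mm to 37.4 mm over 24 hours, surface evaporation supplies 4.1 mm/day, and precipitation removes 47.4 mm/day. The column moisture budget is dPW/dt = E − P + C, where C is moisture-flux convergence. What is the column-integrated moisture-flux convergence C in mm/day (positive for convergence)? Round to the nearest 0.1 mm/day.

dPW/dt = (37.4 − 45.7) mm / (24/24 day) = -8.300 mm/day.
C = dPW/dt − E + P = (-8.300) − 4.1 + 47.4 = 35.0 mm/day.

C ≈ 35.0 mm/day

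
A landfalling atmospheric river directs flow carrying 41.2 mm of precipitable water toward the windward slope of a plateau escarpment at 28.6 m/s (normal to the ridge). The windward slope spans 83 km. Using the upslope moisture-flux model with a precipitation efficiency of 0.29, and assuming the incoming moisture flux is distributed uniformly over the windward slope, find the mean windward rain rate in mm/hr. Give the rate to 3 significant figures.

R ≈ 14.8 mm/hr

Incoming column moisture flux per unit ridge length: F = V × PW = 28.6 × 41.2 = 1178.32 mm·m/s.
Spread over the 83 km slope with efficiency ε = 0.29: R = ε·F/W = 0.29 × 1178.32 / 83000 m = 4.117e-03 mm/s.
R = 4.117e-03 × 3600 = 14.8 mm/hr.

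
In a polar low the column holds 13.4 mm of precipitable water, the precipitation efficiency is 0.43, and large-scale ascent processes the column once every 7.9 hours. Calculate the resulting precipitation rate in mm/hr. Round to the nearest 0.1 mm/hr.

Each overturning extracts ε × PW = 0.43 × 13.4 = 5.762 mm.
Rate = ε·PW / τ = 5.762 / 7.9 h = 0.7 mm/hr.

R ≈ 0.7 mm/hr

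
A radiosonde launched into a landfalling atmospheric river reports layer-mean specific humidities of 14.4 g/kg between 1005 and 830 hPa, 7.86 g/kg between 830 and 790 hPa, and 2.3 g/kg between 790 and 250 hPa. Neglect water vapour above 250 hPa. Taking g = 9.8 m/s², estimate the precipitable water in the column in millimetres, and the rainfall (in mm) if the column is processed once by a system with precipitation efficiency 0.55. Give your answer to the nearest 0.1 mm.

PW ≈ 41.6 mm; rainfall ≈ 22.9 mm

Precipitable water is the column-integrated vapour mass per unit area: PW = (1/g) Σ q̄ Δp, with q in kg/kg and Δp in Pa (1 kg/m² of water = 1 mm).
Layer 1005–830 hPa: Δp = 175 hPa = 17500 Pa, q̄ = 0.0144 kg/kg → 0.0144 × 17500 / 9.8 = 25.71 mm
Layer 830–790 hPa: Δp = 40 hPa = 4000 Pa, q̄ = 0.00786 kg/kg → 0.00786 × 4000 / 9.8 = 3.21 mm
Layer 790–250 hPa: Δp = 540 hPa = 54000 Pa, q̄ = 0.0023 kg/kg → 0.0023 × 54000 / 9.8 = 12.67 mm
PW = 25.71 + 3.21 + 12.67 = 41.59 ≈ 41.6 mm.
Rainfall = ε × PW = 0.55 × 41.6 = 22.9 mm.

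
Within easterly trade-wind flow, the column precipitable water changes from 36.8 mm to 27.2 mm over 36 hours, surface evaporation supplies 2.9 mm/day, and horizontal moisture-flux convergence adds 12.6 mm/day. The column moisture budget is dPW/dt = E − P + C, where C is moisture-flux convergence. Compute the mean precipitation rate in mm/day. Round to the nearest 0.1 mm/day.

dPW/dt = (27.2 − 36.8) mm / (36/24 day) = -6.400 mm/day.
P = E + C − dPW/dt = 2.9 + (12.6) − (-6.400) = 21.9 mm/day.

P ≈ 21.9 mm/day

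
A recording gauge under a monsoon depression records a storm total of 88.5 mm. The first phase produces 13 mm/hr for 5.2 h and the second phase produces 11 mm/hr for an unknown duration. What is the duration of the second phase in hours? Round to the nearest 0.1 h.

Known phases: 13 × 5.2 = 67.6 mm.
Remaining depth = 88.5 − 67.6 = 20.9 mm.
Duration = 20.9 / 11 = 1.9 h.

duration ≈ 1.9 h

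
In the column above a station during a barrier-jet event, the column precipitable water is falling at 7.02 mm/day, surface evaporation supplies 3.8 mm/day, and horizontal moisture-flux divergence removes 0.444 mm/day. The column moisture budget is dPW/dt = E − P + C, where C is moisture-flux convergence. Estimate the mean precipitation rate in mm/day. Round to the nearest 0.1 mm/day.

P ≈ 10.4 mm/day

dPW/dt = -7.02 mm/day.
P = E + C − dPW/dt = 3.8 + (-0.444) − (-7.02) = 10.4 mm/day.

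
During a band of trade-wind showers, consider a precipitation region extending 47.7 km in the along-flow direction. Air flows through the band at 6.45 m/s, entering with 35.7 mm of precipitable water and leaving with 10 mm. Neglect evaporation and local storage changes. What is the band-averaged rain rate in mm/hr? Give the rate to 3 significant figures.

R ≈ 12.5 mm/hr

Column moisture flux per unit crosswind length is F = V × PW.
Inflow: F_in = 6.45 × 35.7 = 230.265 mm·m/s
Outflow: F_out = 6.45 × 10 = 64.5 mm·m/s
Steady-state rate R = (F_in − F_out)/L = (230.265 − 64.5) / 47700 m = 3.475e-03 mm/s.
R = 3.475e-03 × 3600 = 12.5 mm/hr.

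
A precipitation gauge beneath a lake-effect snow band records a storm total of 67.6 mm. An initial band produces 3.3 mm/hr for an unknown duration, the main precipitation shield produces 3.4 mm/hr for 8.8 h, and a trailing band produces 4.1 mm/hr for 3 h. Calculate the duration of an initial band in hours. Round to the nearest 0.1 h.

duration ≈ 7.7 h

Known phases: 3.4 × 8.8 + 4.1 × 3 = 29.92 + 12.3 = 42.22 mm.
Remaining depth = 67.6 − 42.22 = 25.38 mm.
Duration = 25.38 / 3.3 = 7.7 h.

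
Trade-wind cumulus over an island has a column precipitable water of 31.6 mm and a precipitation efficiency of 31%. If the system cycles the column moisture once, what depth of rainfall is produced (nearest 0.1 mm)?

rainfall ≈ 9.8 mm

Rainfall = ε × PW = 0.31 × 31.6 = 9.8 mm.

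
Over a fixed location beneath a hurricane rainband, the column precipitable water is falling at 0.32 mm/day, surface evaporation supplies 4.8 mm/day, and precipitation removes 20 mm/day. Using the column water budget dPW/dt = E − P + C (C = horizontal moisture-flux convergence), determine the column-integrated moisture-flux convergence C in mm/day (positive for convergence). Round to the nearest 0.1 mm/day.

dPW/dt = -0.32 mm/day.
C = dPW/dt − E + P = (-0.32) − 4.8 + 20 = 14.9 mm/day.

C ≈ 14.9 mm/day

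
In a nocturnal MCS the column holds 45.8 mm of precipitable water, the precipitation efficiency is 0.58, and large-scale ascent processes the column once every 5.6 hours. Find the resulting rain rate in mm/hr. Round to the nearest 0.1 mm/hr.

Each overturning extracts ε × PW = 0.58 × 45.8 = 26.564 mm.
Rate = ε·PW / τ = 26.564 / 5.6 h = 4.7 mm/hr.

R ≈ 4.7 mm/hr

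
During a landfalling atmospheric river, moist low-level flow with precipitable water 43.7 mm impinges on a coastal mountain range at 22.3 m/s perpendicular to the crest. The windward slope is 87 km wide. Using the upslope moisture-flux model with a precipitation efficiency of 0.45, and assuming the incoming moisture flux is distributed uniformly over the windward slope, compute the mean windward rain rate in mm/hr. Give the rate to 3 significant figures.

Incoming column moisture flux per unit ridge length: F = V × PW = 22.3 × 43.7 = 974.51 mm·m/s.
Spread over the 87 km slope with efficiency ε = 0.45: R = ε·F/W = 0.45 × 974.51 / 87000 m = 5.041e-03 mm/s.
R = 5.041e-03 × 3600 = 18.1 mm/hr.

R ≈ 18.1 mm/hr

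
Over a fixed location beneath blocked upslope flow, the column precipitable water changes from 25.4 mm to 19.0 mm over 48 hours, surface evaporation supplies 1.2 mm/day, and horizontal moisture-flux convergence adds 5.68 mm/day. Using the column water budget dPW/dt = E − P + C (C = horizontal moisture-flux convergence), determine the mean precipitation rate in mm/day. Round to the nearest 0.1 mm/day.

dPW/dt = (19.0 − 25.4) mm / (48/24 day) = -3.200 mm/day.
P = E + C − dPW/dt = 1.2 + (5.68) − (-3.200) = 10.1 mm/day.

P ≈ 10.1 mm/day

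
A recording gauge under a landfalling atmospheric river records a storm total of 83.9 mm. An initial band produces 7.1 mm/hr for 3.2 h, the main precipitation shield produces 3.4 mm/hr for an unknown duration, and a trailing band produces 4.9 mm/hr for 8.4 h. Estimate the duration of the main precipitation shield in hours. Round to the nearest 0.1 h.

duration ≈ 5.9 h

Known phases: 7.1 × 3.2 + 4.9 × 8.4 = 22.72 + 41.16 = 63.88 mm.
Remaining depth = 83.9 − 63.88 = 20.02 mm.
Duration = 20.02 / 3.4 = 5.9 h.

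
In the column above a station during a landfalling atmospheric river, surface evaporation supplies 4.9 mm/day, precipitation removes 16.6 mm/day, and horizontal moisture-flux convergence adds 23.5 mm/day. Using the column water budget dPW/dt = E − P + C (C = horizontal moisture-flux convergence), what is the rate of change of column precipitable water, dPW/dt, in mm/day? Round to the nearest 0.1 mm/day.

dPW/dt = E − P + C = 4.9 − 16.6 + (23.5) = 11.8 mm/day.

dPW/dt ≈ 11.8 mm/day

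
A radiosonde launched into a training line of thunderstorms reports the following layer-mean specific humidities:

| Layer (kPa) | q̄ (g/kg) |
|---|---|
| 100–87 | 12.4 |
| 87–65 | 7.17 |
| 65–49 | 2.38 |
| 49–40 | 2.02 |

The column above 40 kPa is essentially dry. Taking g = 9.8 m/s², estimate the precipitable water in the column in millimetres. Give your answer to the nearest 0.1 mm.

Precipitable water is the column-integrated vapour mass per unit area: PW = (1/g) Σ q̄ Δp, with q in kg/kg and Δp in Pa (1 kg/m² of water = 1 mm).
Layer 100–87 kPa: Δp = 130 hPa = 13000 Pa, q̄ = 0.0124 kg/kg → 0.0124 × 13000 / 9.8 = 16.45 mm
Layer 87–65 kPa: Δp = 220 hPa = 22000 Pa, q̄ = 0.00717 kg/kg → 0.00717 × 22000 / 9.8 = 16.10 mm
Layer 65–49 kPa: Δp = 160 hPa = 16000 Pa, q̄ = 0.00238 kg/kg → 0.00238 × 16000 / 9.8 = 3.89 mm
Layer 49–40 kPa: Δp = 90 hPa = 9000 Pa, q̄ = 0.00202 kg/kg → 0.00202 × 9000 / 9.8 = 1.86 mm
PW = 16.45 + 16.10 + 3.89 + 1.86 = 38.30 ≈ 38.3 mm.

PW ≈ 38.3 mm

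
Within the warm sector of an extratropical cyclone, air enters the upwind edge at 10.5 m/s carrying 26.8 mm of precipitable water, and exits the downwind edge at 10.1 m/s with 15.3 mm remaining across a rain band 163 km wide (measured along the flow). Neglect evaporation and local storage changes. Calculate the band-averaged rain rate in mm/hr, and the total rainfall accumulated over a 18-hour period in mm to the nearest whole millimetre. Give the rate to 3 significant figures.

R ≈ 2.80 mm/hr; total ≈ 50 mm

Column moisture flux per unit crosswind length is F = V × PW.
Inflow: F_in = 10.5 × 26.8 = 281.4 mm·m/s
Outflow: F_out = 10.1 × 15.3 = 154.53 mm·m/s
Steady-state rate R = (F_in − F_out)/L = (281.4 − 154.53) / 163000 m = 7.783e-04 mm/s.
R = 7.783e-04 × 3600 = 2.80 mm/hr.
Over 18 h: total = 2.80 × 18 = 50.4 ≈ 50 mm.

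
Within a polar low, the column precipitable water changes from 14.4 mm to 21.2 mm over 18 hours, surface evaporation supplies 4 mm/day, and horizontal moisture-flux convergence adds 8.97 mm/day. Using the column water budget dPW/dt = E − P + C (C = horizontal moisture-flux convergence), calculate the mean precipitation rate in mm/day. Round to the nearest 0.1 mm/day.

dPW/dt = (21.2 − 14.4) mm / (18/24 day) = +9.067 mm/day.
P = E + C − dPW/dt = 4 + (8.97) − (+9.067) = 3.9 mm/day.

P ≈ 3.9 mm/day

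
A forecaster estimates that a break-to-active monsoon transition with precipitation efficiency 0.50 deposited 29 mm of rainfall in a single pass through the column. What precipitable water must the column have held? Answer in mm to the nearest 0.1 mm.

PW = rainfall / ε = 29 / 0.50 = 58.0 mm.

PW ≈ 58.0 mm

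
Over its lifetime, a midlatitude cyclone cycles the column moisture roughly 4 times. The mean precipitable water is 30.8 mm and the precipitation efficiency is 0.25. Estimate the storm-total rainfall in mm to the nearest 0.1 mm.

Each cycle deposits ε × PW = 0.25 × 30.8 = 7.7 mm.
Over 4 cycles: 4 × 7.7 = 30.8 mm.

rainfall ≈ 30.8 mm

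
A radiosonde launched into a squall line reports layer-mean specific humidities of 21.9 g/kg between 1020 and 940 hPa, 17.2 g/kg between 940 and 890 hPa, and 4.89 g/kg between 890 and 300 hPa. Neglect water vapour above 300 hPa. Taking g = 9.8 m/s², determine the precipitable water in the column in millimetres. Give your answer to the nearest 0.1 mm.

PW ≈ 56.1 mm

Precipitable water is the column-integrated vapour mass per unit area: PW = (1/g) Σ q̄ Δp, with q in kg/kg and Δp in Pa (1 kg/m² of water = 1 mm).
Layer 1020–940 hPa: Δp = 80 hPa = 8000 Pa, q̄ = 0.0219 kg/kg → 0.0219 × 8000 / 9.8 = 17.88 mm
Layer 940–890 hPa: Δp = 50 hPa = 5000 Pa, q̄ = 0.0172 kg/kg → 0.0172 × 5000 / 9.8 = 8.78 mm
Layer 890–300 hPa: Δp = 590 hPa = 59000 Pa, q̄ = 0.00489 kg/kg → 0.00489 × 59000 / 9.8 = 29.44 mm
PW = 17.88 + 8.78 + 29.44 = 56.10 ≈ 56.1 mm.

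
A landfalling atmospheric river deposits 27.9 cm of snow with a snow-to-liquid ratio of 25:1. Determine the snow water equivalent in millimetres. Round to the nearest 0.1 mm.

SWE ≈ 11.2 mm

SWE = snow depth / ratio = 27.9 cm / 25 = 1.116 cm = 11.2 mm.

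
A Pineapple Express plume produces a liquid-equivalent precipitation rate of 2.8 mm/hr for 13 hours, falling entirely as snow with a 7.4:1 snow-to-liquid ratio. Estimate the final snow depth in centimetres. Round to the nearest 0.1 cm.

Liquid-equivalent depth = 2.8 × 13 = 36.4 mm.
Snow depth = 36.4 mm × 7.4 = 269.36 mm = 26.9 cm.

snow depth ≈ 26.9 cm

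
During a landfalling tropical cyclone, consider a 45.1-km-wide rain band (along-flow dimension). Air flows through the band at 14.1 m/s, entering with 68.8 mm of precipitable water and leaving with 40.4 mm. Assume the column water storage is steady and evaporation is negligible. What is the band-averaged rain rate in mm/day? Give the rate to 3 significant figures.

R ≈ 767 mm/day

Column moisture flux per unit crosswind length is F = V × PW.
Inflow: F_in = 14.1 × 68.8 = 970.08 mm·m/s
Outflow: F_out = 14.1 × 40.4 = 569.64 mm·m/s
Steady-state rate R = (F_in − F_out)/L = (970.08 − 569.64) / 45100 m = 8.879e-03 mm/s.
R = 8.879e-03 × 3600 × 24 = 767 mm/day.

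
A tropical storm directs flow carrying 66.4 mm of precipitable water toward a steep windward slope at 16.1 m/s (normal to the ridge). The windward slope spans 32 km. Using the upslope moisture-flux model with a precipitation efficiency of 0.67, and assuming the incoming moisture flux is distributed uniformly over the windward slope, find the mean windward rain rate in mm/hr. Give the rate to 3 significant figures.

R ≈ 80.6 mm/hr

Incoming column moisture flux per unit ridge length: F = V × PW = 16.1 × 66.4 = 1069.04 mm·m/s.
Spread over the 32 km slope with efficiency ε = 0.67: R = ε·F/W = 0.67 × 1069.04 / 32000 m = 2.238e-02 mm/s.
R = 2.238e-02 × 3600 = 80.6 mm/hr.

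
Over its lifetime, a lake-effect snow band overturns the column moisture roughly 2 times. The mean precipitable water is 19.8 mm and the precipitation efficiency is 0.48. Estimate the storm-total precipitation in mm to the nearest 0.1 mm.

precipitation ≈ 19.0 mm

Each cycle deposits ε × PW = 0.48 × 19.8 = 9.504 mm.
Over 2 cycles: 2 × 9.504 = 19.0 mm.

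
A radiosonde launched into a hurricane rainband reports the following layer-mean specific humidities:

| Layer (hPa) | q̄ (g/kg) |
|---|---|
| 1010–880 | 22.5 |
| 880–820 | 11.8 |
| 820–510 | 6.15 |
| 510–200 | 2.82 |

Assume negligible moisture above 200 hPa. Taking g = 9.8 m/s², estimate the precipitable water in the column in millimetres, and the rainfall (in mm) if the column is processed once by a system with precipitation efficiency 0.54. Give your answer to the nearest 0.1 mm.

PW ≈ 65.4 mm; rainfall ≈ 35.3 mm

Precipitable water is the column-integrated vapour mass per unit area: PW = (1/g) Σ q̄ Δp, with q in kg/kg and Δp in Pa (1 kg/m² of water = 1 mm).
Layer 1010–880 hPa: Δp = 130 hPa = 13000 Pa, q̄ = 0.0225 kg/kg → 0.0225 × 13000 / 9.8 = 29.85 mm
Layer 880–820 hPa: Δp = 60 hPa = 6000 Pa, q̄ = 0.0118 kg/kg → 0.0118 × 6000 / 9.8 = 7.22 mm
Layer 820–510 hPa: Δp = 310 hPa = 31000 Pa, q̄ = 0.00615 kg/kg → 0.00615 × 31000 / 9.8 = 19.45 mm
Layer 510–200 hPa: Δp = 310 hPa = 31000 Pa, q̄ = 0.00282 kg/kg → 0.00282 × 31000 / 9.8 = 8.92 mm
PW = 29.85 + 7.22 + 19.45 + 8.92 = 65.44 ≈ 65.4 mm.
Rainfall = ε × PW = 0.54 × 65.4 = 35.3 mm.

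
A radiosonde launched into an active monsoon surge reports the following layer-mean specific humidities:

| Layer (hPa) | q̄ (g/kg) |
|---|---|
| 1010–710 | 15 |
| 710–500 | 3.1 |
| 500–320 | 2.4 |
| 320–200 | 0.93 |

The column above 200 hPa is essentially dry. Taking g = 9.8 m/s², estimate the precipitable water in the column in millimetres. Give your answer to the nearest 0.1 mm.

Precipitable water is the column-integrated vapour mass per unit area: PW = (1/g) Σ q̄ Δp, with q in kg/kg and Δp in Pa (1 kg/m² of water = 1 mm).
Layer 1010–710 hPa: Δp = 300 hPa = 30000 Pa, q̄ = 0.015 kg/kg → 0.015 × 30000 / 9.8 = 45.92 mm
Layer 710–500 hPa: Δp = 210 hPa = 21000 Pa, q̄ = 0.0031 kg/kg → 0.0031 × 21000 / 9.8 = 6.64 mm
Layer 500–320 hPa: Δp = 180 hPa = 18000 Pa, q̄ = 0.0024 kg/kg → 0.0024 × 18000 / 9.8 = 4.41 mm
Layer 320–200 hPa: Δp = 120 hPa = 12000 Pa, q̄ = 0.00093 kg/kg → 0.00093 × 12000 / 9.8 = 1.14 mm
PW = 45.92 + 6.64 + 4.41 + 1.14 = 58.11 ≈ 58.1 mm.

PW ≈ 58.1 mm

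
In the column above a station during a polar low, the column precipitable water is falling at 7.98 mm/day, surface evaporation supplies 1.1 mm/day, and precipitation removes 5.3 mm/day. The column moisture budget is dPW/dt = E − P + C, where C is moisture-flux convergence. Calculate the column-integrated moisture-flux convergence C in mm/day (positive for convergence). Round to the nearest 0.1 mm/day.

C ≈ -3.8 mm/day

dPW/dt = -7.98 mm/day.
C = dPW/dt − E + P = (-7.98) − 1.1 + 5.3 = -3.8 mm/day.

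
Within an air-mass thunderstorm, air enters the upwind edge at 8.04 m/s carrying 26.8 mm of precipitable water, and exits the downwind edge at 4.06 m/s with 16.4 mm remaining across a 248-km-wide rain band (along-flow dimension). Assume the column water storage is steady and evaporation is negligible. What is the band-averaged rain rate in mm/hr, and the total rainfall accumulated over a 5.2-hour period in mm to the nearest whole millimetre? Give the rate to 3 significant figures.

R ≈ 2.16 mm/hr; total ≈ 11 mm

Column moisture flux per unit crosswind length is F = V × PW.
Inflow: F_in = 8.04 × 26.8 = 215.472 mm·m/s
Outflow: F_out = 4.06 × 16.4 = 66.584 mm·m/s
Steady-state rate R = (F_in − F_out)/L = (215.472 − 66.584) / 248000 m = 6.004e-04 mm/s.
R = 6.004e-04 × 3600 = 2.16 mm/hr.
Over 5.2 h: total = 2.16 × 5.2 = 11.232 ≈ 11 mm.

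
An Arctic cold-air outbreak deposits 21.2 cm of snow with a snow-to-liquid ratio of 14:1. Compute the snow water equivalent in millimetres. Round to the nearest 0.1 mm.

SWE ≈ 15.1 mm

SWE = snow depth / ratio = 21.2 cm / 14 = 1.514 cm = 15.1 mm.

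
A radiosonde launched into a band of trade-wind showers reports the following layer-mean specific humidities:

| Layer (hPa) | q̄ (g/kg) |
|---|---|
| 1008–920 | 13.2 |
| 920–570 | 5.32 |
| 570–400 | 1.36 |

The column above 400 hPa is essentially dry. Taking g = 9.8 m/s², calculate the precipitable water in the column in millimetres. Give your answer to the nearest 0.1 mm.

PW ≈ 33.2 mm

Precipitable water is the column-integrated vapour mass per unit area: PW = (1/g) Σ q̄ Δp, with q in kg/kg and Δp in Pa (1 kg/m² of water = 1 mm).
Layer 1008–920 hPa: Δp = 88 hPa = 8800 Pa, q̄ = 0.0132 kg/kg → 0.0132 × 8800 / 9.8 = 11.85 mm
Layer 920–570 hPa: Δp = 350 hPa = 35000 Pa, q̄ = 0.00532 kg/kg → 0.00532 × 35000 / 9.8 = 19.00 mm
Layer 570–400 hPa: Δp = 170 hPa = 17000 Pa, q̄ = 0.00136 kg/kg → 0.00136 × 17000 / 9.8 = 2.36 mm
PW = 11.85 + 19.00 + 2.36 = 33.21 ≈ 33.2 mm.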